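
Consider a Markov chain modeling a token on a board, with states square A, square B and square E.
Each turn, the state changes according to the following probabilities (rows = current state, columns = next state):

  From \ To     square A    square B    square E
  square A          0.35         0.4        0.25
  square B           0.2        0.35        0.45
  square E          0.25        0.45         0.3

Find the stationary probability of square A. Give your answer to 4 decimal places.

Let the stationary distribution be π with π = πP and π_1 + π_2 + π_3 = 1.
π_1 = 0.35·π_1 + 0.2·π_2 + 0.25·π_3
π_2 = 0.4·π_1 + 0.35·π_2 + 0.45·π_3
Solving with the normalization constraint gives π = (0.2557, 0.3975, 0.3468).
So the stationary probability of square A is 0.2557.

0.2557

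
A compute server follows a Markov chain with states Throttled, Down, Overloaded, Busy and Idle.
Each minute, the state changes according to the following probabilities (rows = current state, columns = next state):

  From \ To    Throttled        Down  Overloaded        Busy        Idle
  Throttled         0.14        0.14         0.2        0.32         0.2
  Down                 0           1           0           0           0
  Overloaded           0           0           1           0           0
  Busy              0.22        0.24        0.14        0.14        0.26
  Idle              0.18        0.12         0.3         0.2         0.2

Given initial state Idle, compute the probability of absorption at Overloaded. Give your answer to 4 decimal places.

Let h(s) be the probability of absorption at Overloaded starting from transient state s. Then h(Overloaded) = 1 and h(Down) = 0. By first-step analysis:
h(Throttled) = 0.14·h(Throttled) + 0.14·0 + 0.2·1 + 0.32·h(Busy) + 0.2·h(Idle)
h(Busy) = 0.22·h(Throttled) + 0.24·0 + 0.14·1 + 0.14·h(Busy) + 0.26·h(Idle)
h(Idle) = 0.18·h(Throttled) + 0.12·0 + 0.3·1 + 0.2·h(Busy) + 0.2·h(Idle)
Solving: h(Throttled) = 0.5625, h(Busy) = 0.4958, h(Idle) = 0.6255.
Starting from Idle, the probability is 0.6255.

0.6255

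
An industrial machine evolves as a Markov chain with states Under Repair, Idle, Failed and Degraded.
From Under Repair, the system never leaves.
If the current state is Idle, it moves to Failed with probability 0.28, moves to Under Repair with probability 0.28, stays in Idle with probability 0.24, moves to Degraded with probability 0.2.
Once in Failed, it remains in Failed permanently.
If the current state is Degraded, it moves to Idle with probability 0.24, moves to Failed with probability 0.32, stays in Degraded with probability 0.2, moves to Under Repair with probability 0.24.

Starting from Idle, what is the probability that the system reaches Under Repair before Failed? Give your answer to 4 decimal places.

Let h(s) be the probability of absorption at Under Repair starting from transient state s. Then h(Under Repair) = 1 and h(Failed) = 0. By first-step analysis:
h(Idle) = 0.28·1 + 0.24·h(Idle) + 0.28·0 + 0.2·h(Degraded)
h(Degraded) = 0.24·1 + 0.24·h(Idle) + 0.32·0 + 0.2·h(Degraded)
Solving: h(Idle) = 0.4857, h(Degraded) = 0.4457.
Starting from Idle, the probability is 0.4857.

0.4857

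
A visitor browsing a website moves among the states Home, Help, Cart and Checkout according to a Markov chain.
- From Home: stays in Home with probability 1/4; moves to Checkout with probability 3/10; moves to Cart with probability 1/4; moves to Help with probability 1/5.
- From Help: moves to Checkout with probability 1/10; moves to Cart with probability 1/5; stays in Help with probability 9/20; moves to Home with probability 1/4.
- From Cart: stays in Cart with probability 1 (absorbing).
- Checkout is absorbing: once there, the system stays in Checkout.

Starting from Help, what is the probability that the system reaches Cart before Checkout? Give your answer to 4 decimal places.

Let h(s) be the probability of absorption at Cart starting from transient state s. Then h(Cart) = 1 and h(Checkout) = 0. By first-step analysis:
h(Home) = 0.25·h(Home) + 0.2·h(Help) + 0.25·1 + 0.3·0
h(Help) = 0.25·h(Home) + 0.45·h(Help) + 0.2·1 + 0.1·0
Solving: h(Home) = 0.4897, h(Help) = 0.5862.
Starting from Help, the probability is 0.5862.

0.5862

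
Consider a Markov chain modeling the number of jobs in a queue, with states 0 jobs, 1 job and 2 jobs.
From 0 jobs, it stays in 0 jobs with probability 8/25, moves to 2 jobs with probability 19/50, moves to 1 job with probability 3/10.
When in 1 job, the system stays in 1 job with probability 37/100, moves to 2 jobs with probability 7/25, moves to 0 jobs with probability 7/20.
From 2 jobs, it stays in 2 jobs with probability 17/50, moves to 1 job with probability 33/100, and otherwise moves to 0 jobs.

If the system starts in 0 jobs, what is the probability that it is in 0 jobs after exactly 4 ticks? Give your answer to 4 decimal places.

0.3333

Propagate the distribution vector 4 ticks from 0 jobs.
After 0 ticks: (1.0000, 0.0000, 0.0000)
After 1 tick: (0.3200, 0.3000, 0.3800)
After 2 ticks: (0.3328, 0.3324, 0.3348)
After 3 ticks: (0.3333, 0.3333, 0.3334)
After 4 ticks: (0.3333, 0.3333, 0.3333)
P(in 0 jobs after 4 ticks) = 0.3333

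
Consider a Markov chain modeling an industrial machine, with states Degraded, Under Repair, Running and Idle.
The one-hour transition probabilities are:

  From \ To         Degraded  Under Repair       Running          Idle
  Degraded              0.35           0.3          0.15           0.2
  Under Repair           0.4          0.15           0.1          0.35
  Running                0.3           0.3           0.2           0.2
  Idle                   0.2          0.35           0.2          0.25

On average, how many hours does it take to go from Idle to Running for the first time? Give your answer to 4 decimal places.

Let t(s) be the expected number of hours to first reach Running from state s, with t(Running) = 0. Conditioning on the first hour:
t(Degraded) = 1 + 0.35·t(Degraded) + 0.3·t(Under Repair) + 0.2·t(Idle)
t(Under Repair) = 1 + 0.4·t(Degraded) + 0.15·t(Under Repair) + 0.35·t(Idle)
t(Idle) = 1 + 0.2·t(Degraded) + 0.35·t(Under Repair) + 0.25·t(Idle)
Solving: t(Degraded) = 6.7079, t(Under Repair) = 6.9552, t(Idle) = 6.3679.
Expected hours from Idle to Running: 6.3679.

6.3679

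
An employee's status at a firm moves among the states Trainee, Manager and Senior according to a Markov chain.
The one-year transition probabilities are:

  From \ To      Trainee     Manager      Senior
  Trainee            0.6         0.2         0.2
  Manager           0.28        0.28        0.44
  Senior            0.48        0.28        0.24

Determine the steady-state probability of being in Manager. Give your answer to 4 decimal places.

0.2407

Let the stationary distribution be π with π = πP and π_1 + π_2 + π_3 = 1.
π_1 = 0.6·π_1 + 0.28·π_2 + 0.48·π_3
π_2 = 0.2·π_1 + 0.28·π_2 + 0.28·π_3
Solving with the normalization constraint gives π = (0.4907, 0.2407, 0.2685).
So the stationary probability of Manager is 0.2407.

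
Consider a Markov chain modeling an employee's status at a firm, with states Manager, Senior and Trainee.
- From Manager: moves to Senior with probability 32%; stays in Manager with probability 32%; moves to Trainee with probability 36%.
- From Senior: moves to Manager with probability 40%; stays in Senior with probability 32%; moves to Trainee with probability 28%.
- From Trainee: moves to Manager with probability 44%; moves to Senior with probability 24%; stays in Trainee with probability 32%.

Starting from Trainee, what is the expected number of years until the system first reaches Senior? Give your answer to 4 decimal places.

3.6842

Let t(s) be the expected number of years to first reach Senior from state s, with t(Senior) = 0. Conditioning on the first year:
t(Manager) = 1 + 0.32·t(Manager) + 0.36·t(Trainee)
t(Trainee) = 1 + 0.44·t(Manager) + 0.32·t(Trainee)
Solving: t(Manager) = 3.4211, t(Trainee) = 3.6842.
Expected years from Trainee to Senior: 3.6842.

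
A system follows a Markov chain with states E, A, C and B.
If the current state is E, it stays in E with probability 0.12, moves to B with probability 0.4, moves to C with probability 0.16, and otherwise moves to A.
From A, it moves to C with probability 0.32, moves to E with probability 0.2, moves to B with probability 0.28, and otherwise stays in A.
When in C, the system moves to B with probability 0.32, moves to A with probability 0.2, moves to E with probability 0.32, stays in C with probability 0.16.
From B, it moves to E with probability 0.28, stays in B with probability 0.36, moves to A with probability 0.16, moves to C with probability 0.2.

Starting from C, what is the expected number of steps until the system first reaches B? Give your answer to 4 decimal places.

3.0273

Let t(s) be the expected number of steps to first reach B from state s, with t(B) = 0. Conditioning on the first step:
t(E) = 1 + 0.12·t(E) + 0.32·t(A) + 0.16·t(C)
t(A) = 1 + 0.2·t(E) + 0.2·t(A) + 0.32·t(C)
t(C) = 1 + 0.32·t(E) + 0.2·t(A) + 0.16·t(C)
Solving: t(E) = 2.8398, t(A) = 3.1709, t(C) = 3.0273.
Expected steps from C to B: 3.0273.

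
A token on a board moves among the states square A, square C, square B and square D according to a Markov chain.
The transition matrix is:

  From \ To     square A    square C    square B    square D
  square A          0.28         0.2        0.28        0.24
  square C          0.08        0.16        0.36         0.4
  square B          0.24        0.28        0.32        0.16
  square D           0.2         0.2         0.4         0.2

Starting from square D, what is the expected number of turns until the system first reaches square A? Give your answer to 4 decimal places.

5.3172

Let t(s) be the expected number of turns to first reach square A from state s, with t(square A) = 0. Conditioning on the first turn:
t(square C) = 1 + 0.16·t(square C) + 0.36·t(square B) + 0.4·t(square D)
t(square B) = 1 + 0.28·t(square C) + 0.32·t(square B) + 0.16·t(square D)
t(square D) = 1 + 0.2·t(square C) + 0.4·t(square B) + 0.2·t(square D)
Solving: t(square C) = 5.9366, t(square B) = 5.1662, t(square D) = 5.3172.
Expected turns from square D to square A: 5.3172.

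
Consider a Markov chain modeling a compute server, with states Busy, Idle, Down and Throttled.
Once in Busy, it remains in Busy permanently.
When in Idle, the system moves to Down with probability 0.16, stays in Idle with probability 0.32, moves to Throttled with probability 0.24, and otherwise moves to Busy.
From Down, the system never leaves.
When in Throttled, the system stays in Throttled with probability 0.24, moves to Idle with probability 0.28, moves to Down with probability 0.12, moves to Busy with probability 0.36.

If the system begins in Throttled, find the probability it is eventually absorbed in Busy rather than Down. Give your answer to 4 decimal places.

Let h(s) be the probability of absorption at Busy starting from transient state s. Then h(Busy) = 1 and h(Down) = 0. By first-step analysis:
h(Idle) = 0.28·1 + 0.32·h(Idle) + 0.16·0 + 0.24·h(Throttled)
h(Throttled) = 0.36·1 + 0.28·h(Idle) + 0.12·0 + 0.24·h(Throttled)
Solving: h(Idle) = 0.6655, h(Throttled) = 0.7189.
Starting from Throttled, the probability is 0.7189.

0.7189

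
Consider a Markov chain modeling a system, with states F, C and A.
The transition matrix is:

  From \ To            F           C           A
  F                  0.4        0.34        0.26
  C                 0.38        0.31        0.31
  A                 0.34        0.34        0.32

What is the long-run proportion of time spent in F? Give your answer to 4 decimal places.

0.3757

Let the stationary distribution be π with π = πP and π_1 + π_2 + π_3 = 1.
π_1 = 0.4·π_1 + 0.38·π_2 + 0.34·π_3
π_2 = 0.34·π_1 + 0.31·π_2 + 0.34·π_3
Solving with the normalization constraint gives π = (0.3757, 0.3301, 0.2942).
So the stationary probability of F is 0.3757.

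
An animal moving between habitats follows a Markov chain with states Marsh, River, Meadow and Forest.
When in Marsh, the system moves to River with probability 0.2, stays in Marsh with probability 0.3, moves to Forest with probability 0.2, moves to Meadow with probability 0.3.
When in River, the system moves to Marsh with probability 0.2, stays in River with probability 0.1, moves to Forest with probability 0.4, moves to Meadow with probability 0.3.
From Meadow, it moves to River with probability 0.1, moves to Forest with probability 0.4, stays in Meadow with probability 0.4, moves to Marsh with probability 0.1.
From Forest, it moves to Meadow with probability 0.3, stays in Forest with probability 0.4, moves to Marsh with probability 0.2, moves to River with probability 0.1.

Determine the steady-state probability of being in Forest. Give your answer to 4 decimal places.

Let the stationary distribution be π with π = πP and π_1 + π_2 + π_3 + π_4 = 1.
π_1 = 0.3·π_1 + 0.2·π_2 + 0.1·π_3 + 0.2·π_4
π_2 = 0.2·π_1 + 0.1·π_2 + 0.1·π_3 + 0.1·π_4
π_3 = 0.3·π_1 + 0.3·π_2 + 0.4·π_3 + 0.3·π_4
Solving with the normalization constraint gives π = (0.1852, 0.1185, 0.3333, 0.3630).
So the stationary probability of Forest is 0.3630.

0.3630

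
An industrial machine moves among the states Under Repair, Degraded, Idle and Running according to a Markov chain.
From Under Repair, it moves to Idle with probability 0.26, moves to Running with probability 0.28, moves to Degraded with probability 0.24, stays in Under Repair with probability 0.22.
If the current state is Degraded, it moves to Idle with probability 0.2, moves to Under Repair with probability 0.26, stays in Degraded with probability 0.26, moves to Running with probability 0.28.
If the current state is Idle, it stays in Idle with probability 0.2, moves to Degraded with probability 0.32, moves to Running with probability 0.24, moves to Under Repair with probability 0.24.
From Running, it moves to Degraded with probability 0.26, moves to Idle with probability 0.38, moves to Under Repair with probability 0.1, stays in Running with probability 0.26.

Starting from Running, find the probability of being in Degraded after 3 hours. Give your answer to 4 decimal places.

Propagate the distribution vector 3 hours from Running.
After 0 hours: (0.0000, 0.0000, 0.0000, 1.0000)
After 1 hour: (0.1000, 0.2600, 0.3800, 0.2600)
After 2 hours: (0.2068, 0.2808, 0.2528, 0.2596)
After 3 hours: (0.2051, 0.2710, 0.2591, 0.2647)
P(in Degraded after 3 hours) = 0.2710

0.2710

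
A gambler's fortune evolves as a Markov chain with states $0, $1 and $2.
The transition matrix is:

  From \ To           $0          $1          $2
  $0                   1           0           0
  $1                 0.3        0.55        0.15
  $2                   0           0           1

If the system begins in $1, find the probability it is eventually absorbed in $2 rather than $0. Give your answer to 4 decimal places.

0.3333

Let h(s) be the probability of absorption at $2 starting from transient state s. Then h($2) = 1 and h($0) = 0. By first-step analysis:
h($1) = 0.3·0 + 0.55·h($1) + 0.15·1
Solving: h($1) = 0.3333.
Starting from $1, the probability is 0.3333.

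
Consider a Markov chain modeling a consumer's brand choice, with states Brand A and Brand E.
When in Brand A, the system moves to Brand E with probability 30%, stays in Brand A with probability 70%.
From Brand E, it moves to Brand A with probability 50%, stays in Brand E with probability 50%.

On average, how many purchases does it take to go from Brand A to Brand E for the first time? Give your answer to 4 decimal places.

Let t(s) be the expected number of purchases to first reach Brand E from state s, with t(Brand E) = 0. Conditioning on the first purchase:
t(Brand A) = 1 + 0.7·t(Brand A)
Solving: t(Brand A) = 3.3333.
Expected purchases from Brand A to Brand E: 3.3333.

3.3333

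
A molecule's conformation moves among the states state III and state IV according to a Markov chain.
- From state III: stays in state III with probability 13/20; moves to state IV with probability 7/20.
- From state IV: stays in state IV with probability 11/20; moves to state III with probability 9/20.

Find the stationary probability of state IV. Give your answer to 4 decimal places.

0.4375

Let the stationary distribution be π with π = πP and π_1 + π_2 = 1.
π_1 = 0.65·π_1 + 0.45·π_2
Solving with the normalization constraint gives π = (0.5625, 0.4375).
So the stationary probability of state IV is 0.4375.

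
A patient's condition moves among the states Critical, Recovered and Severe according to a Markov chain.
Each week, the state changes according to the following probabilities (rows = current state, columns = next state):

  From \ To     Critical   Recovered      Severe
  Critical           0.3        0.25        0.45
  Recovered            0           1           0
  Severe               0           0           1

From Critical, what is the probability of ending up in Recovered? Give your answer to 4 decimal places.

Let h(s) be the probability of absorption at Recovered starting from transient state s. Then h(Recovered) = 1 and h(Severe) = 0. By first-step analysis:
h(Critical) = 0.3·h(Critical) + 0.25·1 + 0.45·0
Solving: h(Critical) = 0.3571.
Starting from Critical, the probability is 0.3571.

0.3571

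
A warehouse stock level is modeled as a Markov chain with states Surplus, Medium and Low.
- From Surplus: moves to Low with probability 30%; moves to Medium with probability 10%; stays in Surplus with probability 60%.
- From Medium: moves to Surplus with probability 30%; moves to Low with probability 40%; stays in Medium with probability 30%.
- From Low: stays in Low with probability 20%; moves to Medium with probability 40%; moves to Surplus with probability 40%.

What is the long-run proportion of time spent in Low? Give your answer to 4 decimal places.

0.2941

Let the stationary distribution be π with π = πP and π_1 + π_2 + π_3 = 1.
π_1 = 0.6·π_1 + 0.3·π_2 + 0.4·π_3
π_2 = 0.1·π_1 + 0.3·π_2 + 0.4·π_3
Solving with the normalization constraint gives π = (0.4706, 0.2353, 0.2941).
So the stationary probability of Low is 0.2941.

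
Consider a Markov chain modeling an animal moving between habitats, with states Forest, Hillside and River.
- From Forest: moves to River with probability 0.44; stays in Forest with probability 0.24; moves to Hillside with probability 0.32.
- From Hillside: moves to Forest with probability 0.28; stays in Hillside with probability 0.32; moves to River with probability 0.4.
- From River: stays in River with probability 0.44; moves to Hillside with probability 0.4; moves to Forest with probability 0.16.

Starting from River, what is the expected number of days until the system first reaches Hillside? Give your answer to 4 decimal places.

2.5901

Let t(s) be the expected number of days to first reach Hillside from state s, with t(Hillside) = 0. Conditioning on the first day:
t(Forest) = 1 + 0.24·t(Forest) + 0.44·t(River)
t(River) = 1 + 0.16·t(Forest) + 0.44·t(River)
Solving: t(Forest) = 2.8153, t(River) = 2.5901.
Expected days from River to Hillside: 2.5901.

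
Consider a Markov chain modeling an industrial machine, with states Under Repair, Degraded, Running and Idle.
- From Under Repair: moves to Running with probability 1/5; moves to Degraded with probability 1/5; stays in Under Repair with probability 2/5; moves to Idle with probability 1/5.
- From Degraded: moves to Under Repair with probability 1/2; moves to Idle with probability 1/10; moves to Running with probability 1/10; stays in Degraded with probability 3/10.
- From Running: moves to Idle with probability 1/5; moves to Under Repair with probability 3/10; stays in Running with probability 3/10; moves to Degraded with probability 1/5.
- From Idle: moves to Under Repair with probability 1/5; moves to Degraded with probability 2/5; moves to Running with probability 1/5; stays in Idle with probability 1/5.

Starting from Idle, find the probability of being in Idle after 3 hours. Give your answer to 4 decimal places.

Propagate the distribution vector 3 hours from Idle.
After 0 hours: (0.0000, 0.0000, 0.0000, 1.0000)
After 1 hour: (0.2000, 0.4000, 0.2000, 0.2000)
After 2 hours: (0.3800, 0.2800, 0.1800, 0.1600)
After 3 hours: (0.3780, 0.2600, 0.1900, 0.1720)
P(in Idle after 3 hours) = 0.1720

0.1720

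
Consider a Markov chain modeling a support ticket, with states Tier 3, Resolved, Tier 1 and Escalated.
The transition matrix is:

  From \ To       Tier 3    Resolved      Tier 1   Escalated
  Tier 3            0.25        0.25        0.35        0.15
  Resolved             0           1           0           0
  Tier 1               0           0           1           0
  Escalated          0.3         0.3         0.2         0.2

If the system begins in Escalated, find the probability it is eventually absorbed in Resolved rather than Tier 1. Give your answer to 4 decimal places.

Let h(s) be the probability of absorption at Resolved starting from transient state s. Then h(Resolved) = 1 and h(Tier 1) = 0. By first-step analysis:
h(Tier 3) = 0.25·h(Tier 3) + 0.25·1 + 0.35·0 + 0.15·h(Escalated)
h(Escalated) = 0.3·h(Tier 3) + 0.3·1 + 0.2·0 + 0.2·h(Escalated)
Solving: h(Tier 3) = 0.4414, h(Escalated) = 0.5405.
Starting from Escalated, the probability is 0.5405.

0.5405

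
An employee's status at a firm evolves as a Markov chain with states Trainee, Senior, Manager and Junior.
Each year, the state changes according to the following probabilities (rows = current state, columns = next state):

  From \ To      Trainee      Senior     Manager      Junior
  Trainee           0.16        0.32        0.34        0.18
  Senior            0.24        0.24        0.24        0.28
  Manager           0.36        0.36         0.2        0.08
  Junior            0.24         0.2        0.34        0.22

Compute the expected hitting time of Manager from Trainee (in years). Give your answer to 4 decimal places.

Let t(s) be the expected number of years to first reach Manager from state s, with t(Manager) = 0. Conditioning on the first year:
t(Trainee) = 1 + 0.16·t(Trainee) + 0.32·t(Senior) + 0.18·t(Junior)
t(Senior) = 1 + 0.24·t(Trainee) + 0.24·t(Senior) + 0.28·t(Junior)
t(Junior) = 1 + 0.24·t(Trainee) + 0.2·t(Senior) + 0.22·t(Junior)
Solving: t(Trainee) = 3.1972, t(Senior) = 3.4899, t(Junior) = 3.1607.
Expected years from Trainee to Manager: 3.1972.

3.1972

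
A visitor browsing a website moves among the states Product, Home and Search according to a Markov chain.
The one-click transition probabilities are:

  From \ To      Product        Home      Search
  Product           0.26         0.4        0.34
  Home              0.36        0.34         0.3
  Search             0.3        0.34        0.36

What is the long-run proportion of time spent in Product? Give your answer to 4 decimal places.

0.3091

Let the stationary distribution be π with π = πP and π_1 + π_2 + π_3 = 1.
π_1 = 0.26·π_1 + 0.36·π_2 + 0.3·π_3
π_2 = 0.4·π_1 + 0.34·π_2 + 0.34·π_3
Solving with the normalization constraint gives π = (0.3091, 0.3585, 0.3323).
So the stationary probability of Product is 0.3091.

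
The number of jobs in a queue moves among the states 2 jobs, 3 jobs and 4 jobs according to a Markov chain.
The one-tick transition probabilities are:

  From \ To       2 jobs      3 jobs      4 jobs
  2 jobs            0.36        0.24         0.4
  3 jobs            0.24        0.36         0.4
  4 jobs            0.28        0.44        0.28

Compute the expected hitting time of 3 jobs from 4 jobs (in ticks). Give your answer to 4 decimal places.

Let t(s) be the expected number of ticks to first reach 3 jobs from state s, with t(3 jobs) = 0. Conditioning on the first tick:
t(2 jobs) = 1 + 0.36·t(2 jobs) + 0.4·t(4 jobs)
t(4 jobs) = 1 + 0.28·t(2 jobs) + 0.28·t(4 jobs)
Solving: t(2 jobs) = 3.2110, t(4 jobs) = 2.6376.
Expected ticks from 4 jobs to 3 jobs: 2.6376.

2.6376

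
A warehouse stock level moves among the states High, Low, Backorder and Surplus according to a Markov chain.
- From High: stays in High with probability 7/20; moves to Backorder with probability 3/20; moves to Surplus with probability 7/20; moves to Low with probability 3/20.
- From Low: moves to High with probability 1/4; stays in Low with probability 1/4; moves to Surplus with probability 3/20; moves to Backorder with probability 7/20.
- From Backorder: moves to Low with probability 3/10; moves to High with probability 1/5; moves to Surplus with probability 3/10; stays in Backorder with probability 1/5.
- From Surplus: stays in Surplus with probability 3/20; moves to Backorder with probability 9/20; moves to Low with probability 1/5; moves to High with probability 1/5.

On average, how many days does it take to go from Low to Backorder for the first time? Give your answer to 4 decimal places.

3.1542

Let t(s) be the expected number of days to first reach Backorder from state s, with t(Backorder) = 0. Conditioning on the first day:
t(High) = 1 + 0.35·t(High) + 0.15·t(Low) + 0.35·t(Surplus)
t(Low) = 1 + 0.25·t(High) + 0.25·t(Low) + 0.15·t(Surplus)
t(Surplus) = 1 + 0.2·t(High) + 0.2·t(Low) + 0.15·t(Surplus)
Solving: t(High) = 3.7782, t(Low) = 3.1542, t(Surplus) = 2.8076.
Expected days from Low to Backorder: 3.1542.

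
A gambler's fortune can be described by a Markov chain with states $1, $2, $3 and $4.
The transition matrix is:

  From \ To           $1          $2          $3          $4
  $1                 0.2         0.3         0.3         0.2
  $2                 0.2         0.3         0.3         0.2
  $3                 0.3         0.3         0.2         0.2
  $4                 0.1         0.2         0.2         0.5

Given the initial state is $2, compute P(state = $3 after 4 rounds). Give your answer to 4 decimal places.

0.2473

Propagate the distribution vector 4 rounds from $2.
After 0 rounds: (0.0000, 1.0000, 0.0000, 0.0000)
After 1 round: (0.2000, 0.3000, 0.3000, 0.2000)
After 2 rounds: (0.2100, 0.2800, 0.2500, 0.2600)
After 3 rounds: (0.1990, 0.2740, 0.2490, 0.2780)
After 4 rounds: (0.1971, 0.2722, 0.2473, 0.2834)
P(in $3 after 4 rounds) = 0.2473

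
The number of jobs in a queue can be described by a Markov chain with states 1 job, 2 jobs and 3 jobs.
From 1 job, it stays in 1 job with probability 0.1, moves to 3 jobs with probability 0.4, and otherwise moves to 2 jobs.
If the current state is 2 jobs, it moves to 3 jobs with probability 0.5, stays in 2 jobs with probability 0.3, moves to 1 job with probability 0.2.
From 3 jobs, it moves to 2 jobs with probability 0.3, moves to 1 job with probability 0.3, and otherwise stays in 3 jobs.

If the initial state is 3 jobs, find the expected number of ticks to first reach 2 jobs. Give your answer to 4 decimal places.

2.8571

Let t(s) be the expected number of ticks to first reach 2 jobs from state s, with t(2 jobs) = 0. Conditioning on the first tick:
t(1 job) = 1 + 0.1·t(1 job) + 0.4·t(3 jobs)
t(3 jobs) = 1 + 0.3·t(1 job) + 0.4·t(3 jobs)
Solving: t(1 job) = 2.3810, t(3 jobs) = 2.8571.
Expected ticks from 3 jobs to 2 jobs: 2.8571.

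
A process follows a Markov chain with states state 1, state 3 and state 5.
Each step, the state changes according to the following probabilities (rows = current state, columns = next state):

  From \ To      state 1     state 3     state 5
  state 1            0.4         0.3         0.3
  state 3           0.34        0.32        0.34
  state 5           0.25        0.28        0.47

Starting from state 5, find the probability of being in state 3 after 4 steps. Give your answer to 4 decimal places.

Propagate the distribution vector 4 steps from state 5.
After 0 steps: (0.0000, 0.0000, 1.0000)
After 1 step: (0.2500, 0.2800, 0.4700)
After 2 steps: (0.3127, 0.2962, 0.3911)
After 3 steps: (0.3236, 0.2981, 0.3783)
After 4 steps: (0.3254, 0.2984, 0.3762)
P(in state 3 after 4 steps) = 0.2984

0.2984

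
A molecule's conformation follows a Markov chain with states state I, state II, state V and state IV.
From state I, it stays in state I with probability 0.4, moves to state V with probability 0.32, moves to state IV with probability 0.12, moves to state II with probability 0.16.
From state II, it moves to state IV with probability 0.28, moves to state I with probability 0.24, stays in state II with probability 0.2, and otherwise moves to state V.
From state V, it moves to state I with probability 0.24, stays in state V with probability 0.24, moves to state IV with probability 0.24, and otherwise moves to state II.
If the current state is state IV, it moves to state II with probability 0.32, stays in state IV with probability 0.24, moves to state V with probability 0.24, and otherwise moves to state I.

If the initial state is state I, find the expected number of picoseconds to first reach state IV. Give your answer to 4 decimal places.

5.3448

Let t(s) be the expected number of picoseconds to first reach state IV from state s, with t(state IV) = 0. Conditioning on the first picosecond:
t(state I) = 1 + 0.4·t(state I) + 0.16·t(state II) + 0.32·t(state V)
t(state II) = 1 + 0.24·t(state I) + 0.2·t(state II) + 0.28·t(state V)
t(state V) = 1 + 0.24·t(state I) + 0.28·t(state II) + 0.24·t(state V)
Solving: t(state I) = 5.3448, t(state II) = 4.4828, t(state V) = 4.6552.
Expected picoseconds from state I to state IV: 5.3448.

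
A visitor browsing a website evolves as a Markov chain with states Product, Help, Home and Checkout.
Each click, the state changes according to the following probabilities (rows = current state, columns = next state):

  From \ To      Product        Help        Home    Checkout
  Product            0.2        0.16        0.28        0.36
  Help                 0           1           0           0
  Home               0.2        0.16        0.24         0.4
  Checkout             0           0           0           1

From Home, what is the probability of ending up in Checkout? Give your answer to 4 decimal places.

Let h(s) be the probability of absorption at Checkout starting from transient state s. Then h(Checkout) = 1 and h(Help) = 0. By first-step analysis:
h(Product) = 0.2·h(Product) + 0.16·0 + 0.28·h(Home) + 0.36·1
h(Home) = 0.2·h(Product) + 0.16·0 + 0.24·h(Home) + 0.4·1
Solving: h(Product) = 0.6986, h(Home) = 0.7101.
Starting from Home, the probability is 0.7101.

0.7101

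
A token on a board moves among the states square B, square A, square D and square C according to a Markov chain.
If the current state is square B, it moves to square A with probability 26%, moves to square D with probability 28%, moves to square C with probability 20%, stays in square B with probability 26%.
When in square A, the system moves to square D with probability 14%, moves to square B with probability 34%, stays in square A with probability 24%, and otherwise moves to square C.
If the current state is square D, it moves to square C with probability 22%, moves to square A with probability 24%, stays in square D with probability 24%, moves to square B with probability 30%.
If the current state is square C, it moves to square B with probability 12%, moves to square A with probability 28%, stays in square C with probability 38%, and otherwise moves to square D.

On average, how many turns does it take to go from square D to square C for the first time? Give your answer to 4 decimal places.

4.3706

Let t(s) be the expected number of turns to first reach square C from state s, with t(square C) = 0. Conditioning on the first turn:
t(square B) = 1 + 0.26·t(square B) + 0.26·t(square A) + 0.28·t(square D)
t(square A) = 1 + 0.34·t(square B) + 0.24·t(square A) + 0.14·t(square D)
t(square D) = 1 + 0.3·t(square B) + 0.24·t(square A) + 0.24·t(square D)
Solving: t(square B) = 4.4497, t(square A) = 4.1116, t(square D) = 4.3706.
Expected turns from square D to square C: 4.3706.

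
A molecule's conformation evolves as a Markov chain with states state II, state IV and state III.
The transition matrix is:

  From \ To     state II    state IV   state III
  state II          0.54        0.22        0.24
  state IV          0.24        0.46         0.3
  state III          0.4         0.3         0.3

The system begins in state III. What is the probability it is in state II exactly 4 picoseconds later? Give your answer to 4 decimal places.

0.4061

Propagate the distribution vector 4 picoseconds from state III.
After 0 picoseconds: (0.0000, 0.0000, 1.0000)
After 1 picosecond: (0.4000, 0.3000, 0.3000)
After 2 picoseconds: (0.4080, 0.3160, 0.2760)
After 3 picoseconds: (0.4066, 0.3179, 0.2755)
After 4 picoseconds: (0.4061, 0.3183, 0.2756)
P(in state II after 4 picoseconds) = 0.4061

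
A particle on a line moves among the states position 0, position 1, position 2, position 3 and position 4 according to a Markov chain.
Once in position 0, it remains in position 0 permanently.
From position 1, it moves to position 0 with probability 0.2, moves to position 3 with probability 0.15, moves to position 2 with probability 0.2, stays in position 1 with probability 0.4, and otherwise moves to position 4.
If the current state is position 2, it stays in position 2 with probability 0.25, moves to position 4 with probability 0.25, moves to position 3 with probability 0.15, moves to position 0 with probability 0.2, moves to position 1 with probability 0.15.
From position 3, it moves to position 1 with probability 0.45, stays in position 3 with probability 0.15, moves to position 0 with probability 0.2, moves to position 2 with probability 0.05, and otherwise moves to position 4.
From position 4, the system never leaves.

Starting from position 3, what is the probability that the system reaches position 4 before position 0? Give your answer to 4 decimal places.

Let h(s) be the probability of absorption at position 4 starting from transient state s. Then h(position 4) = 1 and h(position 0) = 0. By first-step analysis:
h(position 1) = 0.2·0 + 0.4·h(position 1) + 0.2·h(position 2) + 0.15·h(position 3) + 0.05·1
h(position 2) = 0.2·0 + 0.15·h(position 1) + 0.25·h(position 2) + 0.15·h(position 3) + 0.25·1
h(position 3) = 0.2·0 + 0.45·h(position 1) + 0.05·h(position 2) + 0.15·h(position 3) + 0.15·1
Solving: h(position 1) = 0.3386, h(position 2) = 0.4778, h(position 3) = 0.3838.
Starting from position 3, the probability is 0.3838.

0.3838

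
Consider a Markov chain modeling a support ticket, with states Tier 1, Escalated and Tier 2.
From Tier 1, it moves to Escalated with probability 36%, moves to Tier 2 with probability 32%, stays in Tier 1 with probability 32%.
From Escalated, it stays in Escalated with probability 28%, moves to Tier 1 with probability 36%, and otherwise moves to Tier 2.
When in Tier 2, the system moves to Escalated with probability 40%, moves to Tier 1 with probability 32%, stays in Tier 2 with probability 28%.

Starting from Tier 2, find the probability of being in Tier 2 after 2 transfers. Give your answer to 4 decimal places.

Sum over the intermediate state after 1 transfer:
P = P(Tier 2→Tier 1)·P(Tier 1→Tier 2) + P(Tier 2→Escalated)·P(Escalated→Tier 2) + P(Tier 2→Tier 2)·P(Tier 2→Tier 2)
  = 0.32×0.32 + 0.4×0.36 + 0.28×0.28
  = 0.1024 + 0.1440 + 0.0784 = 0.3248

0.3248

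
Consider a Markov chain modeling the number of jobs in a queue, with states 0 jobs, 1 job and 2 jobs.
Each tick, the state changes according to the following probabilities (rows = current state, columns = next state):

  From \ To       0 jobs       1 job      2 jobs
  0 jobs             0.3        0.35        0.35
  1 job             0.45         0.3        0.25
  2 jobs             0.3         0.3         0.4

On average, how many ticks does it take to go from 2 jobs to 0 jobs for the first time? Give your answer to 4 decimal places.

2.8986

Let t(s) be the expected number of ticks to first reach 0 jobs from state s, with t(0 jobs) = 0. Conditioning on the first tick:
t(1 job) = 1 + 0.3·t(1 job) + 0.25·t(2 jobs)
t(2 jobs) = 1 + 0.3·t(1 job) + 0.4·t(2 jobs)
Solving: t(1 job) = 2.4638, t(2 jobs) = 2.8986.
Expected ticks from 2 jobs to 0 jobs: 2.8986.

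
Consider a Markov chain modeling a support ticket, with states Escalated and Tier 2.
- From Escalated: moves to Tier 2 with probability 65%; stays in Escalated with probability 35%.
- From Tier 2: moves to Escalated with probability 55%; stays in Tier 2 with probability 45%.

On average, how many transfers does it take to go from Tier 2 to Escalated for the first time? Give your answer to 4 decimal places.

Let t(s) be the expected number of transfers to first reach Escalated from state s, with t(Escalated) = 0. Conditioning on the first transfer:
t(Tier 2) = 1 + 0.45·t(Tier 2)
Solving: t(Tier 2) = 1.8182.
Expected transfers from Tier 2 to Escalated: 1.8182.

1.8182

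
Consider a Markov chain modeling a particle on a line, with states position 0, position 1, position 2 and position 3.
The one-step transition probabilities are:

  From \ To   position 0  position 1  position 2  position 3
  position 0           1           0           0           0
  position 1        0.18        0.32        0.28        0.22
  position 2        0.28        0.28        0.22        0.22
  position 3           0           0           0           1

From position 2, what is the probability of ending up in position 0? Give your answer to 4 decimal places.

Let h(s) be the probability of absorption at position 0 starting from transient state s. Then h(position 0) = 1 and h(position 3) = 0. By first-step analysis:
h(position 1) = 0.18·1 + 0.32·h(position 1) + 0.28·h(position 2) + 0.22·0
h(position 2) = 0.28·1 + 0.28·h(position 1) + 0.22·h(position 2) + 0.22·0
Solving: h(position 1) = 0.4841, h(position 2) = 0.5327.
Starting from position 2, the probability is 0.5327.

0.5327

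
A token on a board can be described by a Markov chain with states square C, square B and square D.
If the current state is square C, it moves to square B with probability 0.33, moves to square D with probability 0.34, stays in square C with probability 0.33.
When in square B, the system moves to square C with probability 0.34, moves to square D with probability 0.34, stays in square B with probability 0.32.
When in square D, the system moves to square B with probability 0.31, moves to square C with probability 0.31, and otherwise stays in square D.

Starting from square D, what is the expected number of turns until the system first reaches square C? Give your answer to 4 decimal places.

3.1309

Let t(s) be the expected number of turns to first reach square C from state s, with t(square C) = 0. Conditioning on the first turn:
t(square B) = 1 + 0.32·t(square B) + 0.34·t(square D)
t(square D) = 1 + 0.31·t(square B) + 0.38·t(square D)
Solving: t(square B) = 3.0361, t(square D) = 3.1309.
Expected turns from square D to square C: 3.1309.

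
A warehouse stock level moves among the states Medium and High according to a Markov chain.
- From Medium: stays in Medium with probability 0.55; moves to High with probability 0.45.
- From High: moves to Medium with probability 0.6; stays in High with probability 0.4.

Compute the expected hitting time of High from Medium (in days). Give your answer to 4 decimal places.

2.2222

Let t(s) be the expected number of days to first reach High from state s, with t(High) = 0. Conditioning on the first day:
t(Medium) = 1 + 0.55·t(Medium)
Solving: t(Medium) = 2.2222.
Expected days from Medium to High: 2.2222.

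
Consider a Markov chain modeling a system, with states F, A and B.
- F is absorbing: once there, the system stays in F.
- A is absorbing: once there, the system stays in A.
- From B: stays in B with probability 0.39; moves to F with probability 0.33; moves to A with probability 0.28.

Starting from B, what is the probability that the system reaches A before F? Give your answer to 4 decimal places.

0.4590

Let h(s) be the probability of absorption at A starting from transient state s. Then h(A) = 1 and h(F) = 0. By first-step analysis:
h(B) = 0.33·0 + 0.28·1 + 0.39·h(B)
Solving: h(B) = 0.4590.
Starting from B, the probability is 0.4590.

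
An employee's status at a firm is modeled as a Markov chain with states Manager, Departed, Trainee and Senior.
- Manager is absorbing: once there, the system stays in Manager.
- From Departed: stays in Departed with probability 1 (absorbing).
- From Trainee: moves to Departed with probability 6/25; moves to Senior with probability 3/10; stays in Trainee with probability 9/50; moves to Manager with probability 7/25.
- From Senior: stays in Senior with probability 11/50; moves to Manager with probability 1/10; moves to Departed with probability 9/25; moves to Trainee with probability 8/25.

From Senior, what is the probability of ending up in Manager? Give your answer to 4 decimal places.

Let h(s) be the probability of absorption at Manager starting from transient state s. Then h(Manager) = 1 and h(Departed) = 0. By first-step analysis:
h(Trainee) = 0.28·1 + 0.24·0 + 0.18·h(Trainee) + 0.3·h(Senior)
h(Senior) = 0.1·1 + 0.36·0 + 0.32·h(Trainee) + 0.22·h(Senior)
Solving: h(Trainee) = 0.4570, h(Senior) = 0.3157.
Starting from Senior, the probability is 0.3157.

0.3157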